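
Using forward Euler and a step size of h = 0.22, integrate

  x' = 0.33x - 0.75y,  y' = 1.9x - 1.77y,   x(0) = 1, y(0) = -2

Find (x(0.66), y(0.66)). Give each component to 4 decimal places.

1.7400, 0.7428

Euler on (x,y): x_{n+1} = x_n + h·x', y_{n+1} = y_n + h·y'.
0.000000: (1.000000, -2.000000); f=(1.830000, 5.440000) → (1.402600, -0.803200)
0.220000: (1.402600, -0.803200); f=(1.065258, 4.086604) → (1.636957, 0.095853)
0.440000: (1.636957, 0.095853); f=(0.468306, 2.940558) → (1.739984, 0.742776)
(x(0.66), y(0.66)) ≈ (1.7400, 0.7428)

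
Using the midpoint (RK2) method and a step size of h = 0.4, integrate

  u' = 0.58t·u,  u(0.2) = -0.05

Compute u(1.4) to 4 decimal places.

Midpoint: k1 = f(t_n, u_n); k2 = f(t_n + h/2, u_n + (h/2)·k1); u_{n+1} = u_n + h·k2.
t=0.200000, u=-0.050000:
  k1 = f(0.200000, -0.050000) = -0.005800
  k2 = f(0.400000, -0.051160) = -0.011869
  u ← -0.050000 + 0.4·(-0.011869) = -0.054748
t=0.600000, u=-0.054748:
  k1 = f(0.600000, -0.054748) = -0.019052
  k2 = f(0.800000, -0.058558) = -0.027171
  u ← -0.054748 + 0.4·(-0.027171) = -0.065616
t=1.000000, u=-0.065616:
  k1 = f(1.000000, -0.065616) = -0.038057
  k2 = f(1.200000, -0.073227) = -0.050966
  u ← -0.065616 + 0.4·(-0.050966) = -0.086003
u(1.4) ≈ -0.0860

-0.0860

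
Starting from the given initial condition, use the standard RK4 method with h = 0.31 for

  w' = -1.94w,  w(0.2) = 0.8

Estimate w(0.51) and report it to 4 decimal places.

RK4: k1 = f(t_n, w_n); k2 = f(t_n + h/2, w_n + (h/2)·k1); k3 = f(t_n + h/2, w_n + (h/2)·k2); k4 = f(t_n + h, w_n + h·k3); w_{n+1} = w_n + (h/6)·(k1 + 2k2 + 2k3 + k4).
t=0.200000, w=0.800000:
  k1 = f(0.200000, 0.800000) = -1.552000
  k2 = f(0.355000, 0.559440) = -1.085314
  k3 = f(0.355000, 0.631776) = -1.225646
  k4 = f(0.510000, 0.420050) = -0.814896
  w ← 0.800000 + (0.31/6)·(k1 + 2k2 + 2k3 + k4) = 0.438911
w(0.51) ≈ 0.4389

0.4389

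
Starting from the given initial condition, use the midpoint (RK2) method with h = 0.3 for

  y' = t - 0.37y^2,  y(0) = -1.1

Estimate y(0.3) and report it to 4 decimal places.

Midpoint: k1 = f(t_n, y_n); k2 = f(t_n + h/2, y_n + (h/2)·k1); y_{n+1} = y_n + h·k2.
t=0.000000, y=-1.100000:
  k1 = f(0.000000, -1.100000) = -0.447700
  k2 = f(0.150000, -1.167155) = -0.354033
  y ← -1.100000 + 0.3·(-0.354033) = -1.206210
y(0.3) ≈ -1.2062

-1.2062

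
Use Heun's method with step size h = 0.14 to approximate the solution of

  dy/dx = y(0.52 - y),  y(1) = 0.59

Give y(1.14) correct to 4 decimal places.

Heun: k1 = f(x_n, y_n); k2 = f(x_n + h, y_n + h·k1); y_{n+1} = y_n + (h/2)·(k1 + k2).
x=1.000000, y=0.590000:
  k1 = f(1.000000, 0.590000) = -0.041300
  k2 = f(1.140000, 0.584218) = -0.037517
  y ← 0.590000 + (0.14/2)·(-0.041300 + (-0.037517)) = 0.584483
y(1.14) ≈ 0.5845

0.5845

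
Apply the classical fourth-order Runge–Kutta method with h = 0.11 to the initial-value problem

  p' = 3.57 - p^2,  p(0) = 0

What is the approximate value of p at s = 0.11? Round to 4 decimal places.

0.3871

RK4: k1 = f(s_n, p_n); k2 = f(s_n + h/2, p_n + (h/2)·k1); k3 = f(s_n + h/2, p_n + (h/2)·k2); k4 = f(s_n + h, p_n + h·k3); p_{n+1} = p_n + (h/6)·(k1 + 2k2 + 2k3 + k4).
s=0.000000, p=0.000000:
  k1 = f(0.000000, 0.000000) = 3.570000
  k2 = f(0.055000, 0.196350) = 3.531447
  k3 = f(0.055000, 0.194230) = 3.532275
  k4 = f(0.110000, 0.388550) = 3.419029
  p ← 0.000000 + (0.11/6)·(k1 + 2k2 + 2k3 + k4) = 0.387135
p(0.11) ≈ 0.3871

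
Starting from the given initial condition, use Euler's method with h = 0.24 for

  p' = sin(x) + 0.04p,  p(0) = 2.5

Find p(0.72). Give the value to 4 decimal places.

2.7411

Euler: p_{n+1} = p_n + h·f(x_n, p_n).
x=0.000000, p=2.500000: f=0.100000 → p ← 2.500000 + 0.24·0.100000 = 2.524000
x=0.240000, p=2.524000: f=0.338663 → p ← 2.524000 + 0.24·0.338663 = 2.605279
x=0.480000, p=2.605279: f=0.565990 → p ← 2.605279 + 0.24·0.565990 = 2.741117
p(0.72) ≈ 2.7411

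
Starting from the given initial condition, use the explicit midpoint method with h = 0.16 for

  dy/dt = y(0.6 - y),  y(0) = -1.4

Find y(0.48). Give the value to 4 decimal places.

-6.1237

Midpoint: k1 = f(t_n, y_n); k2 = f(t_n + h/2, y_n + (h/2)·k1); y_{n+1} = y_n + h·k2.
t=0.000000, y=-1.400000:
  k1 = f(0.000000, -1.400000) = -2.800000
  k2 = f(0.080000, -1.624000) = -3.611776
  y ← -1.400000 + 0.16·(-3.611776) = -1.977884
t=0.160000, y=-1.977884:
  k1 = f(0.160000, -1.977884) = -5.098756
  k2 = f(0.240000, -2.385785) = -7.123439
  y ← -1.977884 + 0.16·(-7.123439) = -3.117634
t=0.320000, y=-3.117634:
  k1 = f(0.320000, -3.117634) = -11.590225
  k2 = f(0.400000, -4.044852) = -18.787743
  y ← -3.117634 + 0.16·(-18.787743) = -6.123673
y(0.48) ≈ -6.1237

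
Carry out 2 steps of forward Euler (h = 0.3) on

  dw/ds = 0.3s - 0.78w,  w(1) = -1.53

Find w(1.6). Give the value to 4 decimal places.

-0.7118

Euler: w_{n+1} = w_n + h·f(s_n, w_n).
s=1.000000, w=-1.530000: f=1.493400 → w ← -1.530000 + 0.3·1.493400 = -1.081980
s=1.300000, w=-1.081980: f=1.233944 → w ← -1.081980 + 0.3·1.233944 = -0.711797
w(1.6) ≈ -0.7118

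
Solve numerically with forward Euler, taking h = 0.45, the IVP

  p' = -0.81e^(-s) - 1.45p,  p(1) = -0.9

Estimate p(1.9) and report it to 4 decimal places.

-0.2408

Euler: p_{n+1} = p_n + h·f(s_n, p_n).
s=1.000000, p=-0.900000: f=1.007018 → p ← -0.900000 + 0.45·1.007018 = -0.446842
s=1.450000, p=-0.446842: f=0.457919 → p ← -0.446842 + 0.45·0.457919 = -0.240778
p(1.9) ≈ -0.2408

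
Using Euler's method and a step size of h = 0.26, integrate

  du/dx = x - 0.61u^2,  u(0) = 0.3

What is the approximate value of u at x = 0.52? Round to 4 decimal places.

0.3404

Euler: u_{n+1} = u_n + h·f(x_n, u_n).
x=0.000000, u=0.300000: f=-0.054900 → u ← 0.300000 + 0.26·(-0.054900) = 0.285726
x=0.260000, u=0.285726: f=0.210200 → u ← 0.285726 + 0.26·0.210200 = 0.340378
u(0.52) ≈ 0.3404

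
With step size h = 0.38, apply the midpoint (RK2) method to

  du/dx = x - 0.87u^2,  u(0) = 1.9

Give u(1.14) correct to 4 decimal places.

Midpoint: k1 = f(x_n, u_n); k2 = f(x_n + h/2, u_n + (h/2)·k1); u_{n+1} = u_n + h·k2.
x=0.000000, u=1.900000:
  k1 = f(0.000000, 1.900000) = -3.140700
  k2 = f(0.190000, 1.303267) = -1.287699
  u ← 1.900000 + 0.38·(-1.287699) = 1.410674
x=0.380000, u=1.410674:
  k1 = f(0.380000, 1.410674) = -1.351302
  k2 = f(0.570000, 1.153927) = -0.588446
  u ← 1.410674 + 0.38·(-0.588446) = 1.187065
x=0.760000, u=1.187065:
  k1 = f(0.760000, 1.187065) = -0.465937
  k2 = f(0.950000, 1.098537) = -0.099901
  u ← 1.187065 + 0.38·(-0.099901) = 1.149102
u(1.14) ≈ 1.1491

1.1491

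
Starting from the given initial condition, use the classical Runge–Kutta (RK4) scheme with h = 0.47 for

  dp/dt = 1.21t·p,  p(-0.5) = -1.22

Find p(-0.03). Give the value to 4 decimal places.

-1.0493

RK4: k1 = f(t_n, p_n); k2 = f(t_n + h/2, p_n + (h/2)·k1); k3 = f(t_n + h/2, p_n + (h/2)·k2); k4 = f(t_n + h, p_n + h·k3); p_{n+1} = p_n + (h/6)·(k1 + 2k2 + 2k3 + k4).
t=-0.500000, p=-1.220000:
  k1 = f(-0.500000, -1.220000) = 0.738100
  k2 = f(-0.265000, -1.046547) = 0.335575
  k3 = f(-0.265000, -1.141140) = 0.365906
  k4 = f(-0.030000, -1.048024) = 0.038043
  p ← -1.220000 + (0.47/6)·(k1 + 2k2 + 2k3 + k4) = -1.049303
p(-0.03) ≈ -1.0493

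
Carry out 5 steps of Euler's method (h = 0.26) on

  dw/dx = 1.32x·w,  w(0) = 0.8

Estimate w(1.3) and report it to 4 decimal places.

1.7664

Euler: w_{n+1} = w_n + h·f(x_n, w_n).
x=0.000000, w=0.800000: f=0.000000 → w ← 0.800000 + 0.26·0.000000 = 0.800000
x=0.260000, w=0.800000: f=0.274560 → w ← 0.800000 + 0.26·0.274560 = 0.871386
x=0.520000, w=0.871386: f=0.598119 → w ← 0.871386 + 0.26·0.598119 = 1.026897
x=0.780000, w=1.026897: f=1.057293 → w ← 1.026897 + 0.26·1.057293 = 1.301793
x=1.040000, w=1.301793: f=1.787101 → w ← 1.301793 + 0.26·1.787101 = 1.766439
w(1.3) ≈ 1.7664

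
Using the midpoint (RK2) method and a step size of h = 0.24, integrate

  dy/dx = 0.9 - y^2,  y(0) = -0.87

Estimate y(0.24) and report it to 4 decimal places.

Midpoint: k1 = f(x_n, y_n); k2 = f(x_n + h/2, y_n + (h/2)·k1); y_{n+1} = y_n + h·k2.
x=0.000000, y=-0.870000:
  k1 = f(0.000000, -0.870000) = 0.143100
  k2 = f(0.120000, -0.852828) = 0.172684
  y ← -0.870000 + 0.24·0.172684 = -0.828556
y(0.24) ≈ -0.8286

-0.8286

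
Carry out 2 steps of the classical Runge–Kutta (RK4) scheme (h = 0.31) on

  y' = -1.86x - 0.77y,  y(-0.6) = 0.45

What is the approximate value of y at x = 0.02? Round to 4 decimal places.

RK4: k1 = f(x_n, y_n); k2 = f(x_n + h/2, y_n + (h/2)·k1); k3 = f(x_n + h/2, y_n + (h/2)·k2); k4 = f(x_n + h, y_n + h·k3); y_{n+1} = y_n + (h/6)·(k1 + 2k2 + 2k3 + k4).
x=-0.600000, y=0.450000:
  k1 = f(-0.600000, 0.450000) = 0.769500
  k2 = f(-0.445000, 0.569273) = 0.389360
  k3 = f(-0.445000, 0.510351) = 0.434730
  k4 = f(-0.290000, 0.584766) = 0.089130
  y ← 0.450000 + (0.31/6)·(k1 + 2k2 + 2k3 + k4) = 0.579519
x=-0.290000, y=0.579519:
  k1 = f(-0.290000, 0.579519) = 0.093171
  k2 = f(-0.135000, 0.593960) = -0.206249
  k3 = f(-0.135000, 0.547550) = -0.170513
  k4 = f(0.020000, 0.526659) = -0.442728
  y ← 0.579519 + (0.31/6)·(k1 + 2k2 + 2k3 + k4) = 0.522526
y(0.02) ≈ 0.5225

0.5225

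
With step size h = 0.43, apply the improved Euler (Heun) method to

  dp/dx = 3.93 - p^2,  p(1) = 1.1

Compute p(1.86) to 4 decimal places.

1.5962

Heun: k1 = f(x_n, p_n); k2 = f(x_n + h, p_n + h·k1); p_{n+1} = p_n + (h/2)·(k1 + k2).
x=1.000000, p=1.100000:
  k1 = f(1.000000, 1.100000) = 2.720000
  k2 = f(1.430000, 2.269600) = -1.221084
  p ← 1.100000 + (0.43/2)·(2.720000 + (-1.221084)) = 1.422267
x=1.430000, p=1.422267:
  k1 = f(1.430000, 1.422267) = 1.907157
  k2 = f(1.860000, 2.242344) = -1.098108
  p ← 1.422267 + (0.43/2)·(1.907157 + (-1.098108)) = 1.596212
p(1.86) ≈ 1.5962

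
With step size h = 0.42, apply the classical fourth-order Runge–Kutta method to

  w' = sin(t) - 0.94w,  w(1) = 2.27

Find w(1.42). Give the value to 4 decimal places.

RK4: k1 = f(t_n, w_n); k2 = f(t_n + h/2, w_n + (h/2)·k1); k3 = f(t_n + h/2, w_n + (h/2)·k2); k4 = f(t_n + h, w_n + h·k3); w_{n+1} = w_n + (h/6)·(k1 + 2k2 + 2k3 + k4).
t=1.000000, w=2.270000:
  k1 = f(1.000000, 2.270000) = -1.292329
  k2 = f(1.210000, 1.998611) = -0.943078
  k3 = f(1.210000, 2.071954) = -1.012020
  k4 = f(1.420000, 1.844951) = -0.745603
  w ← 2.270000 + (0.42/6)·(k1 + 2k2 + 2k3 + k4) = 1.853631
w(1.42) ≈ 1.8536

1.8536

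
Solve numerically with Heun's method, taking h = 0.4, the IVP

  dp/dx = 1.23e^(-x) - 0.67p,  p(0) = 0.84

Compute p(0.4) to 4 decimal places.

0.9900

Heun: k1 = f(x_n, p_n); k2 = f(x_n + h, p_n + h·k1); p_{n+1} = p_n + (h/2)·(k1 + k2).
x=0.000000, p=0.840000:
  k1 = f(0.000000, 0.840000) = 0.667200
  k2 = f(0.400000, 1.106880) = 0.082884
  p ← 0.840000 + (0.4/2)·(0.667200 + 0.082884) = 0.990017
p(0.4) ≈ 0.9900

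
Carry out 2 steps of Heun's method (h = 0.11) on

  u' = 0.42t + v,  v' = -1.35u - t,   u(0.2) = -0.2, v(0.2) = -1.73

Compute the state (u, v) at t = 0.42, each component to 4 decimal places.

-0.5487, -1.6860

Heun on (u,v): k1 = f(t_n, state_n); k2 = f(t_n + h, state_n + h·k1); state_{n+1} = state_n + (h/2)·(k1 + k2).
0.200000: (-0.200000, -1.730000)
  k1 = (-1.646000, 0.070000)
  predictor → (-0.381060, -1.722300)
  k2 = (-1.592100, 0.204431)
  → (-0.378096, -1.714906)
0.310000: (-0.378096, -1.714906)
  k1 = (-1.584706, 0.200429)
  predictor → (-0.552413, -1.692859)
  k2 = (-1.516459, 0.325758)
  → (-0.548660, -1.685966)
(u(0.42), v(0.42)) ≈ (-0.5487, -1.6860)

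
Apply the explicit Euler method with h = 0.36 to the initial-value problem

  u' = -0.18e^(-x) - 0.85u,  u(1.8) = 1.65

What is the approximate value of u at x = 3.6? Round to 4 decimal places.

Euler: u_{n+1} = u_n + h·f(x_n, u_n).
x=1.800000, u=1.650000: f=-1.432254 → u ← 1.650000 + 0.36·(-1.432254) = 1.134389
x=2.160000, u=1.134389: f=-0.984989 → u ← 1.134389 + 0.36·(-0.984989) = 0.779793
x=2.520000, u=0.779793: f=-0.677306 → u ← 0.779793 + 0.36·(-0.677306) = 0.535962
x=2.880000, u=0.535962: f=-0.465672 → u ← 0.535962 + 0.36·(-0.465672) = 0.368320
x=3.240000, u=0.368320: f=-0.320122 → u ← 0.368320 + 0.36·(-0.320122) = 0.253076
u(3.6) ≈ 0.2531

0.2531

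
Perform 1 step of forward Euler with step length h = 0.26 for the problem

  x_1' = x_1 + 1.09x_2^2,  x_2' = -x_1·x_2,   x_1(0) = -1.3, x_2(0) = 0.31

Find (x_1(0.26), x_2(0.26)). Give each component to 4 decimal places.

Euler on (x_1,x_2): x_1_{n+1} = x_1_n + h·x_1', x_2_{n+1} = x_2_n + h·x_2'.
0.000000: (-1.300000, 0.310000); f=(-1.195251, 0.403000) → (-1.610765, 0.414780)
(x_1(0.26), x_2(0.26)) ≈ (-1.6108, 0.4148)

-1.6108, 0.4148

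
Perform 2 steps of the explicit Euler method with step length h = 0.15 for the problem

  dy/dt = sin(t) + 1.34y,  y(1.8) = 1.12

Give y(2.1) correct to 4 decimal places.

Euler: y_{n+1} = y_n + h·f(t_n, y_n).
t=1.800000, y=1.120000: f=2.474648 → y ← 1.120000 + 0.15·2.474648 = 1.491197
t=1.950000, y=1.491197: f=2.927164 → y ← 1.491197 + 0.15·2.927164 = 1.930272
y(2.1) ≈ 1.9303

1.9303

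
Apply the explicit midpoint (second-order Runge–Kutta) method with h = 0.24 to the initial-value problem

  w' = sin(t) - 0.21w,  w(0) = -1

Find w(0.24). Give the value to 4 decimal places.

Midpoint: k1 = f(t_n, w_n); k2 = f(t_n + h/2, w_n + (h/2)·k1); w_{n+1} = w_n + h·k2.
t=0.000000, w=-1.000000:
  k1 = f(0.000000, -1.000000) = 0.210000
  k2 = f(0.120000, -0.974800) = 0.324420
  w ← -1.000000 + 0.24·0.324420 = -0.922139
w(0.24) ≈ -0.9221

-0.9221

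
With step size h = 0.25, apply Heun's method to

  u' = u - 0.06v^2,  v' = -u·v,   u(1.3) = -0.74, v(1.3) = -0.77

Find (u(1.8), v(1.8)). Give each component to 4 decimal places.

-1.2487, -1.2397

Heun on (u,v): k1 = f(s_n, state_n); k2 = f(s_n + h, state_n + h·k1); state_{n+1} = state_n + (h/2)·(k1 + k2).
1.300000: (-0.740000, -0.770000)
  k1 = (-0.775574, -0.569800)
  predictor → (-0.933893, -0.912450)
  k2 = (-0.983847, -0.852131)
  → (-0.959928, -0.947741)
1.550000: (-0.959928, -0.947741)
  k1 = (-1.013820, -0.909763)
  predictor → (-1.213383, -1.175182)
  k2 = (-1.296246, -1.425946)
  → (-1.248686, -1.239705)
(u(1.8), v(1.8)) ≈ (-1.2487, -1.2397)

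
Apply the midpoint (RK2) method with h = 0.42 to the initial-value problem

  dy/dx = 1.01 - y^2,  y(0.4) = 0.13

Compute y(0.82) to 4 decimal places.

Midpoint: k1 = f(x_n, y_n); k2 = f(x_n + h/2, y_n + (h/2)·k1); y_{n+1} = y_n + h·k2.
x=0.400000, y=0.130000:
  k1 = f(0.400000, 0.130000) = 0.993100
  k2 = f(0.610000, 0.338551) = 0.895383
  y ← 0.130000 + 0.42·0.895383 = 0.506061
y(0.82) ≈ 0.5061

0.5061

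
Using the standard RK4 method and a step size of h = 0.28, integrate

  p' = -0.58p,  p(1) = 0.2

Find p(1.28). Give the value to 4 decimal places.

0.1700

RK4: k1 = f(x_n, p_n); k2 = f(x_n + h/2, p_n + (h/2)·k1); k3 = f(x_n + h/2, p_n + (h/2)·k2); k4 = f(x_n + h, p_n + h·k3); p_{n+1} = p_n + (h/6)·(k1 + 2k2 + 2k3 + k4).
x=1.000000, p=0.200000:
  k1 = f(1.000000, 0.200000) = -0.116000
  k2 = f(1.140000, 0.183760) = -0.106581
  k3 = f(1.140000, 0.185079) = -0.107346
  k4 = f(1.280000, 0.169943) = -0.098567
  p ← 0.200000 + (0.28/6)·(k1 + 2k2 + 2k3 + k4) = 0.170020
p(1.28) ≈ 0.1700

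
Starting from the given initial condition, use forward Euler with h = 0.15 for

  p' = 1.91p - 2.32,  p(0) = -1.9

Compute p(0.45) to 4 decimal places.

Euler: p_{n+1} = p_n + h·f(s_n, p_n).
s=0.000000, p=-1.900000: f=-5.949000 → p ← -1.900000 + 0.15·(-5.949000) = -2.792350
s=0.150000, p=-2.792350: f=-7.653389 → p ← -2.792350 + 0.15·(-7.653389) = -3.940358
s=0.300000, p=-3.940358: f=-9.846084 → p ← -3.940358 + 0.15·(-9.846084) = -5.417271
p(0.45) ≈ -5.4173

-5.4173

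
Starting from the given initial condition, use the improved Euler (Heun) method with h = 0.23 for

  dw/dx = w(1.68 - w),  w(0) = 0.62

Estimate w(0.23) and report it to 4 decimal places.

0.7762

Heun: k1 = f(x_n, w_n); k2 = f(x_n + h, w_n + h·k1); w_{n+1} = w_n + (h/2)·(k1 + k2).
x=0.000000, w=0.620000:
  k1 = f(0.000000, 0.620000) = 0.657200
  k2 = f(0.230000, 0.771156) = 0.700861
  w ← 0.620000 + (0.23/2)·(0.657200 + 0.700861) = 0.776177
w(0.23) ≈ 0.7762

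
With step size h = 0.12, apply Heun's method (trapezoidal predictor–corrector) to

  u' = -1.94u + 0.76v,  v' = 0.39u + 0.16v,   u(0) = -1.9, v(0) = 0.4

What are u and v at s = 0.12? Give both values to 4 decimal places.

Heun on (u,v): k1 = f(s_n, state_n); k2 = f(s_n + h, state_n + h·k1); state_{n+1} = state_n + (h/2)·(k1 + k2).
0.000000: (-1.900000, 0.400000)
  k1 = (3.990000, -0.677000)
  predictor → (-1.421200, 0.318760)
  k2 = (2.999386, -0.503266)
  → (-1.480637, 0.329184)
(u(0.12), v(0.12)) ≈ (-1.4806, 0.3292)

-1.4806, 0.3292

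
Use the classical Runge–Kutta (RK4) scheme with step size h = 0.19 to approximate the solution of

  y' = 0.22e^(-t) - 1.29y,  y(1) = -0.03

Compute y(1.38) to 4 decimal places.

0.0015

RK4: k1 = f(t_n, y_n); k2 = f(t_n + h/2, y_n + (h/2)·k1); k3 = f(t_n + h/2, y_n + (h/2)·k2); k4 = f(t_n + h, y_n + h·k3); y_{n+1} = y_n + (h/6)·(k1 + 2k2 + 2k3 + k4).
t=1.000000, y=-0.030000:
  k1 = f(1.000000, -0.030000) = 0.119633
  k2 = f(1.095000, -0.018635) = 0.097638
  k3 = f(1.095000, -0.020724) = 0.100333
  k4 = f(1.190000, -0.010937) = 0.081037
  y ← -0.030000 + (0.19/6)·(k1 + 2k2 + 2k3 + k4) = -0.011107
t=1.190000, y=-0.011107:
  k1 = f(1.190000, -0.011107) = 0.081257
  k2 = f(1.285000, -0.003388) = 0.065233
  k3 = f(1.285000, -0.004910) = 0.067197
  k4 = f(1.380000, 0.001660) = 0.053206
  y ← -0.011107 + (0.19/6)·(k1 + 2k2 + 2k3 + k4) = 0.001538
y(1.38) ≈ 0.0015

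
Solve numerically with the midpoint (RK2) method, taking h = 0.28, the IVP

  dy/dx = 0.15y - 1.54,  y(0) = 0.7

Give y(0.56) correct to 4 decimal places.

-0.1381

Midpoint: k1 = f(x_n, y_n); k2 = f(x_n + h/2, y_n + (h/2)·k1); y_{n+1} = y_n + h·k2.
x=0.000000, y=0.700000:
  k1 = f(0.000000, 0.700000) = -1.435000
  k2 = f(0.140000, 0.499100) = -1.465135
  y ← 0.700000 + 0.28·(-1.465135) = 0.289762
x=0.280000, y=0.289762:
  k1 = f(0.280000, 0.289762) = -1.496536
  k2 = f(0.420000, 0.080247) = -1.527963
  y ← 0.289762 + 0.28·(-1.527963) = -0.138067
y(0.56) ≈ -0.1381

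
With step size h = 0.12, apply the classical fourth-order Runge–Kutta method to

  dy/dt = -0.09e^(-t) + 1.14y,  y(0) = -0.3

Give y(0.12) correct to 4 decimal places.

RK4: k1 = f(t_n, y_n); k2 = f(t_n + h/2, y_n + (h/2)·k1); k3 = f(t_n + h/2, y_n + (h/2)·k2); k4 = f(t_n + h, y_n + h·k3); y_{n+1} = y_n + (h/6)·(k1 + 2k2 + 2k3 + k4).
t=0.000000, y=-0.300000:
  k1 = f(0.000000, -0.300000) = -0.432000
  k2 = f(0.060000, -0.325920) = -0.456308
  k3 = f(0.060000, -0.327378) = -0.457970
  k4 = f(0.120000, -0.354956) = -0.484473
  y ← -0.300000 + (0.12/6)·(k1 + 2k2 + 2k3 + k4) = -0.354901
y(0.12) ≈ -0.3549

-0.3549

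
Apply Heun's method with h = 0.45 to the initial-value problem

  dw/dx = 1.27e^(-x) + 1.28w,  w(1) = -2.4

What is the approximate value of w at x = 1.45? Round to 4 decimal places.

-3.9478

Heun: k1 = f(x_n, w_n); k2 = f(x_n + h, w_n + h·k1); w_{n+1} = w_n + (h/2)·(k1 + k2).
x=1.000000, w=-2.400000:
  k1 = f(1.000000, -2.400000) = -2.604793
  k2 = f(1.450000, -3.572157) = -4.274457
  w ← -2.400000 + (0.45/2)·(-2.604793 + (-4.274457)) = -3.947831
w(1.45) ≈ -3.9478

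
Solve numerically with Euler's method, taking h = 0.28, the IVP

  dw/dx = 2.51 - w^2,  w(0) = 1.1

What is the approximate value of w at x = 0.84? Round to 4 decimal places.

Euler: w_{n+1} = w_n + h·f(x_n, w_n).
x=0.000000, w=1.100000: f=1.300000 → w ← 1.100000 + 0.28·1.300000 = 1.464000
x=0.280000, w=1.464000: f=0.366704 → w ← 1.464000 + 0.28·0.366704 = 1.566677
x=0.560000, w=1.566677: f=0.055523 → w ← 1.566677 + 0.28·0.055523 = 1.582224
w(0.84) ≈ 1.5822

1.5822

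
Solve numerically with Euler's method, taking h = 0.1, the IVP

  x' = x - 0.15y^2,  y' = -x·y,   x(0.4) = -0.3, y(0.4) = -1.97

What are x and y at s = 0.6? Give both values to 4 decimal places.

Euler on (x,y): x_{n+1} = x_n + h·x', y_{n+1} = y_n + h·y'.
0.400000: (-0.300000, -1.970000); f=(-0.882135, -0.591000) → (-0.388213, -2.029100)
0.500000: (-0.388213, -2.029100); f=(-1.005801, -0.787724) → (-0.488794, -2.107872)
(x(0.6), y(0.6)) ≈ (-0.4888, -2.1079)

-0.4888, -2.1079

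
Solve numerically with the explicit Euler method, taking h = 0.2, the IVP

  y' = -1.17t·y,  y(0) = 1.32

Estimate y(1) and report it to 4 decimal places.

0.7968

Euler: y_{n+1} = y_n + h·f(t_n, y_n).
t=0.000000, y=1.320000: f=0.000000 → y ← 1.320000 + 0.2·0.000000 = 1.320000
t=0.200000, y=1.320000: f=-0.308880 → y ← 1.320000 + 0.2·(-0.308880) = 1.258224
t=0.400000, y=1.258224: f=-0.588849 → y ← 1.258224 + 0.2·(-0.588849) = 1.140454
t=0.600000, y=1.140454: f=-0.800599 → y ← 1.140454 + 0.2·(-0.800599) = 0.980334
t=0.800000, y=0.980334: f=-0.917593 → y ← 0.980334 + 0.2·(-0.917593) = 0.796816
y(1) ≈ 0.7968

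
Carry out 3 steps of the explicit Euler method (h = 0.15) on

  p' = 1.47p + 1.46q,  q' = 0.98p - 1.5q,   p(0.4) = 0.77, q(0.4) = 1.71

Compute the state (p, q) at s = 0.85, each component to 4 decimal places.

2.6287, 1.2958

Euler on (p,q): p_{n+1} = p_n + h·p', q_{n+1} = q_n + h·q'.
0.400000: (0.770000, 1.710000); f=(3.628500, -1.810400) → (1.314275, 1.438440)
0.550000: (1.314275, 1.438440); f=(4.032107, -0.869671) → (1.919091, 1.307989)
0.700000: (1.919091, 1.307989); f=(4.730728, -0.081275) → (2.628700, 1.295798)
(p(0.85), q(0.85)) ≈ (2.6287, 1.2958)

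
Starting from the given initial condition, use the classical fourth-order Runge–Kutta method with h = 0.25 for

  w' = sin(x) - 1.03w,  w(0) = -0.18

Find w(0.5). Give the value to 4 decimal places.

-0.0038

RK4: k1 = f(x_n, w_n); k2 = f(x_n + h/2, w_n + (h/2)·k1); k3 = f(x_n + h/2, w_n + (h/2)·k2); k4 = f(x_n + h, w_n + h·k3); w_{n+1} = w_n + (h/6)·(k1 + 2k2 + 2k3 + k4).
x=0.000000, w=-0.180000:
  k1 = f(0.000000, -0.180000) = 0.185400
  k2 = f(0.125000, -0.156825) = 0.286204
  k3 = f(0.125000, -0.144224) = 0.273226
  k4 = f(0.250000, -0.111694) = 0.362448
  w ← -0.180000 + (0.25/6)·(k1 + 2k2 + 2k3 + k4) = -0.110554
x=0.250000, w=-0.110554:
  k1 = f(0.250000, -0.110554) = 0.361274
  k2 = f(0.375000, -0.065394) = 0.433629
  k3 = f(0.375000, -0.056350) = 0.424313
  k4 = f(0.500000, -0.004475) = 0.484035
  w ← -0.110554 + (0.25/6)·(k1 + 2k2 + 2k3 + k4) = -0.003837
w(0.5) ≈ -0.0038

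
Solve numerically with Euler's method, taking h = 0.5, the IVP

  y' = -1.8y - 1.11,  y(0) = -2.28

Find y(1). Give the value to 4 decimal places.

-0.6333

Euler: y_{n+1} = y_n + h·f(t_n, y_n).
t=0.000000, y=-2.280000: f=2.994000 → y ← -2.280000 + 0.5·2.994000 = -0.783000
t=0.500000, y=-0.783000: f=0.299400 → y ← -0.783000 + 0.5·0.299400 = -0.633300
y(1) ≈ -0.6333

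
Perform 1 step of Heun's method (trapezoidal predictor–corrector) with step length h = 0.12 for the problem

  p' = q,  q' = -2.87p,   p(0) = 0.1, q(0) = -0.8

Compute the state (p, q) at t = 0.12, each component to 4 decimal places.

0.0019, -0.8179

Heun on (p,q): k1 = f(t_n, state_n); k2 = f(t_n + h, state_n + h·k1); state_{n+1} = state_n + (h/2)·(k1 + k2).
0.000000: (0.100000, -0.800000)
  k1 = (-0.800000, -0.287000)
  predictor → (0.004000, -0.834440)
  k2 = (-0.834440, -0.011480)
  → (0.001934, -0.817909)
(p(0.12), q(0.12)) ≈ (0.0019, -0.8179)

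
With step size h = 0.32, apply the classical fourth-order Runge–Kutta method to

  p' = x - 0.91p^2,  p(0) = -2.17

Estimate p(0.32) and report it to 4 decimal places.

-5.6061

RK4: k1 = f(x_n, p_n); k2 = f(x_n + h/2, p_n + (h/2)·k1); k3 = f(x_n + h/2, p_n + (h/2)·k2); k4 = f(x_n + h, p_n + h·k3); p_{n+1} = p_n + (h/6)·(k1 + 2k2 + 2k3 + k4).
x=0.000000, p=-2.170000:
  k1 = f(0.000000, -2.170000) = -4.285099
  k2 = f(0.160000, -2.855616) = -7.260633
  k3 = f(0.160000, -3.331701) = -9.941212
  k4 = f(0.320000, -5.351188) = -25.738044
  p ← -2.170000 + (0.32/6)·(k1 + 2k2 + 2k3 + k4) = -5.606098
p(0.32) ≈ -5.6061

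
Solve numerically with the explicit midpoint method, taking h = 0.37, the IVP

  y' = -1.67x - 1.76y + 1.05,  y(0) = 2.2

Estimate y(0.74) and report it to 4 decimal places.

0.7683

Midpoint: k1 = f(x_n, y_n); k2 = f(x_n + h/2, y_n + (h/2)·k1); y_{n+1} = y_n + h·k2.
x=0.000000, y=2.200000:
  k1 = f(0.000000, 2.200000) = -2.822000
  k2 = f(0.185000, 1.677930) = -2.212107
  y ← 2.200000 + 0.37·(-2.212107) = 1.381520
x=0.370000, y=1.381520:
  k1 = f(0.370000, 1.381520) = -1.999376
  k2 = f(0.555000, 1.011636) = -1.657329
  y ← 1.381520 + 0.37·(-1.657329) = 0.768309
y(0.74) ≈ 0.7683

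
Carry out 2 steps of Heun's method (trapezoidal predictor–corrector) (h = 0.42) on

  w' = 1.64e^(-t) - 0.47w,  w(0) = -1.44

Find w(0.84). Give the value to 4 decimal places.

Heun: k1 = f(t_n, w_n); k2 = f(t_n + h, w_n + h·k1); w_{n+1} = w_n + (h/2)·(k1 + k2).
t=0.000000, w=-1.440000:
  k1 = f(0.000000, -1.440000) = 2.316800
  k2 = f(0.420000, -0.466944) = 1.297020
  w ← -1.440000 + (0.42/2)·(2.316800 + 1.297020) = -0.681098
t=0.420000, w=-0.681098:
  k1 = f(0.420000, -0.681098) = 1.397673
  k2 = f(0.840000, -0.094075) = 0.752221
  w ← -0.681098 + (0.42/2)·(1.397673 + 0.752221) = -0.229620
w(0.84) ≈ -0.2296

-0.2296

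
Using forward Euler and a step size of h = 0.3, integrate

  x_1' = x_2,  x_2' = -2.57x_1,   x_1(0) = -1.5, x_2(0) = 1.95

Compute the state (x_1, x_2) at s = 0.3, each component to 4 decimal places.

-0.9150, 3.1065

Euler on (x_1,x_2): x_1_{n+1} = x_1_n + h·x_1', x_2_{n+1} = x_2_n + h·x_2'.
0.000000: (-1.500000, 1.950000); f=(1.950000, 3.855000) → (-0.915000, 3.106500)
(x_1(0.3), x_2(0.3)) ≈ (-0.9150, 3.1065)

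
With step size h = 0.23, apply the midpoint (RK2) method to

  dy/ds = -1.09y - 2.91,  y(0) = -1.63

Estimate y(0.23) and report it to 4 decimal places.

-1.8580

Midpoint: k1 = f(s_n, y_n); k2 = f(s_n + h/2, y_n + (h/2)·k1); y_{n+1} = y_n + h·k2.
s=0.000000, y=-1.630000:
  k1 = f(0.000000, -1.630000) = -1.133300
  k2 = f(0.115000, -1.760329) = -0.991241
  y ← -1.630000 + 0.23·(-0.991241) = -1.857985
y(0.23) ≈ -1.8580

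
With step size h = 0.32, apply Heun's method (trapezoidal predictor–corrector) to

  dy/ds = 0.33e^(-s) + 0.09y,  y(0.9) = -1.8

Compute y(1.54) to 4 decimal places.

Heun: k1 = f(s_n, y_n); k2 = f(s_n + h, y_n + h·k1); y_{n+1} = y_n + (h/2)·(k1 + k2).
s=0.900000, y=-1.800000:
  k1 = f(0.900000, -1.800000) = -0.027832
  k2 = f(1.220000, -1.808906) = -0.065376
  y ← -1.800000 + (0.32/2)·(-0.027832 + (-0.065376)) = -1.814913
s=1.220000, y=-1.814913:
  k1 = f(1.220000, -1.814913) = -0.065916
  k2 = f(1.540000, -1.836006) = -0.094495
  y ← -1.814913 + (0.32/2)·(-0.065916 + (-0.094495)) = -1.840579
y(1.54) ≈ -1.8406

-1.8406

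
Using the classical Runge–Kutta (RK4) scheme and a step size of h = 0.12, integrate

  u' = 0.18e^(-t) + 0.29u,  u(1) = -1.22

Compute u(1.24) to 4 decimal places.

-1.2933

RK4: k1 = f(t_n, u_n); k2 = f(t_n + h/2, u_n + (h/2)·k1); k3 = f(t_n + h/2, u_n + (h/2)·k2); k4 = f(t_n + h, u_n + h·k3); u_{n+1} = u_n + (h/6)·(k1 + 2k2 + 2k3 + k4).
t=1.000000, u=-1.220000:
  k1 = f(1.000000, -1.220000) = -0.287582
  k2 = f(1.060000, -1.237255) = -0.296442
  k3 = f(1.060000, -1.237787) = -0.296596
  k4 = f(1.120000, -1.255592) = -0.305391
  u ← -1.220000 + (0.12/6)·(k1 + 2k2 + 2k3 + k4) = -1.255581
t=1.120000, u=-1.255581:
  k1 = f(1.120000, -1.255581) = -0.305388
  k2 = f(1.180000, -1.273904) = -0.314122
  k3 = f(1.180000, -1.274428) = -0.314274
  k4 = f(1.240000, -1.293294) = -0.322966
  u ← -1.255581 + (0.12/6)·(k1 + 2k2 + 2k3 + k4) = -1.293284
u(1.24) ≈ -1.2933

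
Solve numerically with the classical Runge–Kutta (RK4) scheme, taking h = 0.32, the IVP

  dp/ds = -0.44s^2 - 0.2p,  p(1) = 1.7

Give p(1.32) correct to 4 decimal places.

RK4: k1 = f(s_n, p_n); k2 = f(s_n + h/2, p_n + (h/2)·k1); k3 = f(s_n + h/2, p_n + (h/2)·k2); k4 = f(s_n + h, p_n + h·k3); p_{n+1} = p_n + (h/6)·(k1 + 2k2 + 2k3 + k4).
s=1.000000, p=1.700000:
  k1 = f(1.000000, 1.700000) = -0.780000
  k2 = f(1.160000, 1.575200) = -0.907104
  k3 = f(1.160000, 1.554863) = -0.903037
  k4 = f(1.320000, 1.411028) = -1.048862
  p ← 1.700000 + (0.32/6)·(k1 + 2k2 + 2k3 + k4) = 1.409379
p(1.32) ≈ 1.4094

1.4094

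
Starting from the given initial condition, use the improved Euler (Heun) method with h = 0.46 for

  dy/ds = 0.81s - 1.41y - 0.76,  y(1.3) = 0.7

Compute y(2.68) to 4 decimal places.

Heun: k1 = f(s_n, y_n); k2 = f(s_n + h, y_n + h·k1); y_{n+1} = y_n + (h/2)·(k1 + k2).
s=1.300000, y=0.700000:
  k1 = f(1.300000, 0.700000) = -0.694000
  k2 = f(1.760000, 0.380760) = 0.128728
  y ← 0.700000 + (0.46/2)·(-0.694000 + 0.128728) = 0.569988
s=1.760000, y=0.569988:
  k1 = f(1.760000, 0.569988) = -0.138082
  k2 = f(2.220000, 0.506470) = 0.324078
  y ← 0.569988 + (0.46/2)·(-0.138082 + 0.324078) = 0.612766
s=2.220000, y=0.612766:
  k1 = f(2.220000, 0.612766) = 0.174199
  k2 = f(2.680000, 0.692898) = 0.433814
  y ← 0.612766 + (0.46/2)·(0.174199 + 0.433814) = 0.752609
y(2.68) ≈ 0.7526

0.7526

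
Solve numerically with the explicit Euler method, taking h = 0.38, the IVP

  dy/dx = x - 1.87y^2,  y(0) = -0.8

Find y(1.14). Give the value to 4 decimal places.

Euler: y_{n+1} = y_n + h·f(x_n, y_n).
x=0.000000, y=-0.800000: f=-1.196800 → y ← -0.800000 + 0.38·(-1.196800) = -1.254784
x=0.380000, y=-1.254784: f=-2.564283 → y ← -1.254784 + 0.38·(-2.564283) = -2.229212
x=0.760000, y=-2.229212: f=-8.532748 → y ← -2.229212 + 0.38·(-8.532748) = -5.471656
y(1.14) ≈ -5.4717

-5.4717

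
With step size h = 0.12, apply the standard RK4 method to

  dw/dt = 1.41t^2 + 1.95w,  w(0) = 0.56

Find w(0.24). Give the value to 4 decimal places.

0.9015

RK4: k1 = f(t_n, w_n); k2 = f(t_n + h/2, w_n + (h/2)·k1); k3 = f(t_n + h/2, w_n + (h/2)·k2); k4 = f(t_n + h, w_n + h·k3); w_{n+1} = w_n + (h/6)·(k1 + 2k2 + 2k3 + k4).
t=0.000000, w=0.560000:
  k1 = f(0.000000, 0.560000) = 1.092000
  k2 = f(0.060000, 0.625520) = 1.224840
  k3 = f(0.060000, 0.633490) = 1.240382
  k4 = f(0.120000, 0.708846) = 1.402553
  w ← 0.560000 + (0.12/6)·(k1 + 2k2 + 2k3 + k4) = 0.708500
t=0.120000, w=0.708500:
  k1 = f(0.120000, 0.708500) = 1.401879
  k2 = f(0.180000, 0.792613) = 1.591279
  k3 = f(0.180000, 0.803977) = 1.613439
  k4 = f(0.240000, 0.902113) = 1.840336
  w ← 0.708500 + (0.12/6)·(k1 + 2k2 + 2k3 + k4) = 0.901533
w(0.24) ≈ 0.9015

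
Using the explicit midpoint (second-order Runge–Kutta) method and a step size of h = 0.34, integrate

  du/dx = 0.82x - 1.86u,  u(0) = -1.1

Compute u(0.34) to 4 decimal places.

-0.5769

Midpoint: k1 = f(x_n, u_n); k2 = f(x_n + h/2, u_n + (h/2)·k1); u_{n+1} = u_n + h·k2.
x=0.000000, u=-1.100000:
  k1 = f(0.000000, -1.100000) = 2.046000
  k2 = f(0.170000, -0.752180) = 1.538455
  u ← -1.100000 + 0.34·1.538455 = -0.576925
u(0.34) ≈ -0.5769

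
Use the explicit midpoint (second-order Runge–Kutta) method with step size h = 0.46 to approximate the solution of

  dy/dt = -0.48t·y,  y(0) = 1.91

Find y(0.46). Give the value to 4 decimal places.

1.8130

Midpoint: k1 = f(t_n, y_n); k2 = f(t_n + h/2, y_n + (h/2)·k1); y_{n+1} = y_n + h·k2.
t=0.000000, y=1.910000:
  k1 = f(0.000000, 1.910000) = 0.000000
  k2 = f(0.230000, 1.910000) = -0.210864
  y ← 1.910000 + 0.46·(-0.210864) = 1.813003
y(0.46) ≈ 1.8130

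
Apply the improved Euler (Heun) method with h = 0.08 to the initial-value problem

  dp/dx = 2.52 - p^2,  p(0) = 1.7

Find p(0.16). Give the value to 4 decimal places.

1.6547

Heun: k1 = f(x_n, p_n); k2 = f(x_n + h, p_n + h·k1); p_{n+1} = p_n + (h/2)·(k1 + k2).
x=0.000000, p=1.700000:
  k1 = f(0.000000, 1.700000) = -0.370000
  k2 = f(0.080000, 1.670400) = -0.270236
  p ← 1.700000 + (0.08/2)·(-0.370000 + (-0.270236)) = 1.674391
x=0.080000, p=1.674391:
  k1 = f(0.080000, 1.674391) = -0.283584
  k2 = f(0.160000, 1.651704) = -0.208126
  p ← 1.674391 + (0.08/2)·(-0.283584 + (-0.208126)) = 1.654722
p(0.16) ≈ 1.6547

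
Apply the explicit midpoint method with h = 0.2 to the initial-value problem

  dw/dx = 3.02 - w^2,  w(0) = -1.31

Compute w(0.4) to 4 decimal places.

-0.5017

Midpoint: k1 = f(x_n, w_n); k2 = f(x_n + h/2, w_n + (h/2)·k1); w_{n+1} = w_n + h·k2.
x=0.000000, w=-1.310000:
  k1 = f(0.000000, -1.310000) = 1.303900
  k2 = f(0.100000, -1.179610) = 1.628520
  w ← -1.310000 + 0.2·1.628520 = -0.984296
x=0.200000, w=-0.984296:
  k1 = f(0.200000, -0.984296) = 2.051161
  k2 = f(0.300000, -0.779180) = 2.412879
  w ← -0.984296 + 0.2·2.412879 = -0.501720
w(0.4) ≈ -0.5017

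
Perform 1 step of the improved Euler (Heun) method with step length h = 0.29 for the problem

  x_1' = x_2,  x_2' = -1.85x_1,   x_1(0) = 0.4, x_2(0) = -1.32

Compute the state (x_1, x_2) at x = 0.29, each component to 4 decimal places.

Heun on (x_1,x_2): k1 = f(x_n, state_n); k2 = f(x_n + h, state_n + h·k1); state_{n+1} = state_n + (h/2)·(k1 + k2).
0.000000: (0.400000, -1.320000)
  k1 = (-1.320000, -0.740000)
  predictor → (0.017200, -1.534600)
  k2 = (-1.534600, -0.031820)
  → (-0.013917, -1.431914)
(x_1(0.29), x_2(0.29)) ≈ (-0.0139, -1.4319)

-0.0139, -1.4319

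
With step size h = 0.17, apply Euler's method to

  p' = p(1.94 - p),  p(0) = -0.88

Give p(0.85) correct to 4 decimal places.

Euler: p_{n+1} = p_n + h·f(x_n, p_n).
x=0.000000, p=-0.880000: f=-2.481600 → p ← -0.880000 + 0.17·(-2.481600) = -1.301872
x=0.170000, p=-1.301872: f=-4.220502 → p ← -1.301872 + 0.17·(-4.220502) = -2.019357
x=0.340000, p=-2.019357: f=-7.995358 → p ← -2.019357 + 0.17·(-7.995358) = -3.378568
x=0.510000, p=-3.378568: f=-17.969146 → p ← -3.378568 + 0.17·(-17.969146) = -6.433323
x=0.680000, p=-6.433323: f=-53.868291 → p ← -6.433323 + 0.17·(-53.868291) = -15.590932
p(0.85) ≈ -15.5909

-15.5909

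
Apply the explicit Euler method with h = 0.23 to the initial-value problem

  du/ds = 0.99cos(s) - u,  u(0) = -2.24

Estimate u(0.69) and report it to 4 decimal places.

Euler: u_{n+1} = u_n + h·f(s_n, u_n).
s=0.000000, u=-2.240000: f=3.230000 → u ← -2.240000 + 0.23·3.230000 = -1.497100
s=0.230000, u=-1.497100: f=2.461030 → u ← -1.497100 + 0.23·2.461030 = -0.931063
s=0.460000, u=-0.931063: f=1.818155 → u ← -0.931063 + 0.23·1.818155 = -0.512887
u(0.69) ≈ -0.5129

-0.5129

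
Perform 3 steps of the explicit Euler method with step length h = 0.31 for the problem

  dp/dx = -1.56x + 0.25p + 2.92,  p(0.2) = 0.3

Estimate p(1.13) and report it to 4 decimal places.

2.5322

Euler: p_{n+1} = p_n + h·f(x_n, p_n).
x=0.200000, p=0.300000: f=2.683000 → p ← 0.300000 + 0.31·2.683000 = 1.131730
x=0.510000, p=1.131730: f=2.407332 → p ← 1.131730 + 0.31·2.407332 = 1.878003
x=0.820000, p=1.878003: f=2.110301 → p ← 1.878003 + 0.31·2.110301 = 2.532196
p(1.13) ≈ 2.5322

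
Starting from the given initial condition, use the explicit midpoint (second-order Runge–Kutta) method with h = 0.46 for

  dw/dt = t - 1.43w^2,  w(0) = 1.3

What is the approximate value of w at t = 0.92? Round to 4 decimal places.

Midpoint: k1 = f(t_n, w_n); k2 = f(t_n + h/2, w_n + (h/2)·k1); w_{n+1} = w_n + h·k2.
t=0.000000, w=1.300000:
  k1 = f(0.000000, 1.300000) = -2.416700
  k2 = f(0.230000, 0.744159) = -0.561895
  w ← 1.300000 + 0.46·(-0.561895) = 1.041528
t=0.460000, w=1.041528:
  k1 = f(0.460000, 1.041528) = -1.091237
  k2 = f(0.690000, 0.790544) = -0.203692
  w ← 1.041528 + 0.46·(-0.203692) = 0.947830
w(0.92) ≈ 0.9478

0.9478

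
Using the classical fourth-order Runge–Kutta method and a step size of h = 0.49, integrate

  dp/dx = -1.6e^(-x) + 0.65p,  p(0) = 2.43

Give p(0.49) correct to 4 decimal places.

2.6019

RK4: k1 = f(x_n, p_n); k2 = f(x_n + h/2, p_n + (h/2)·k1); k3 = f(x_n + h/2, p_n + (h/2)·k2); k4 = f(x_n + h, p_n + h·k3); p_{n+1} = p_n + (h/6)·(k1 + 2k2 + 2k3 + k4).
x=0.000000, p=2.430000:
  k1 = f(0.000000, 2.430000) = -0.020500
  k2 = f(0.245000, 2.424978) = 0.323908
  k3 = f(0.245000, 2.509357) = 0.378755
  k4 = f(0.490000, 2.615590) = 0.719931
  p ← 2.430000 + (0.49/6)·(k1 + 2k2 + 2k3 + k4) = 2.601889
p(0.49) ≈ 2.6019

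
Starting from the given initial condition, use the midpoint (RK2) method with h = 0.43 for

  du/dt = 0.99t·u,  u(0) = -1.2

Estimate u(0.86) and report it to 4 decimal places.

-1.7024

Midpoint: k1 = f(t_n, u_n); k2 = f(t_n + h/2, u_n + (h/2)·k1); u_{n+1} = u_n + h·k2.
t=0.000000, u=-1.200000:
  k1 = f(0.000000, -1.200000) = 0.000000
  k2 = f(0.215000, -1.200000) = -0.255420
  u ← -1.200000 + 0.43·(-0.255420) = -1.309831
t=0.430000, u=-1.309831:
  k1 = f(0.430000, -1.309831) = -0.557595
  k2 = f(0.645000, -1.429714) = -0.912944
  u ← -1.309831 + 0.43·(-0.912944) = -1.702396
u(0.86) ≈ -1.7024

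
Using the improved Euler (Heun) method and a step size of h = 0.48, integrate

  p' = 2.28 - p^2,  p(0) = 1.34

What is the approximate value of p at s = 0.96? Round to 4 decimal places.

1.4506

Heun: k1 = f(s_n, p_n); k2 = f(s_n + h, p_n + h·k1); p_{n+1} = p_n + (h/2)·(k1 + k2).
s=0.000000, p=1.340000:
  k1 = f(0.000000, 1.340000) = 0.484400
  k2 = f(0.480000, 1.572512) = -0.192794
  p ← 1.340000 + (0.48/2)·(0.484400 + (-0.192794)) = 1.409985
s=0.480000, p=1.409985:
  k1 = f(0.480000, 1.409985) = 0.291941
  k2 = f(0.960000, 1.550117) = -0.122863
  p ← 1.409985 + (0.48/2)·(0.291941 + (-0.122863)) = 1.450564
p(0.96) ≈ 1.4506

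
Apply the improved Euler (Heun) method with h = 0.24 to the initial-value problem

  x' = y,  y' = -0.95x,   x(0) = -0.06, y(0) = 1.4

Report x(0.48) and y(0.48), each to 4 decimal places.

Heun on (x,y): k1 = f(t_n, state_n); k2 = f(t_n + h, state_n + h·k1); state_{n+1} = state_n + (h/2)·(k1 + k2).
0.000000: (-0.060000, 1.400000)
  k1 = (1.400000, 0.057000)
  predictor → (0.276000, 1.413680)
  k2 = (1.413680, -0.262200)
  → (0.277642, 1.375376)
0.240000: (0.277642, 1.375376)
  k1 = (1.375376, -0.263760)
  predictor → (0.607732, 1.312074)
  k2 = (1.312074, -0.577345)
  → (0.600136, 1.274443)
(x(0.48), y(0.48)) ≈ (0.6001, 1.2744)

0.6001, 1.2744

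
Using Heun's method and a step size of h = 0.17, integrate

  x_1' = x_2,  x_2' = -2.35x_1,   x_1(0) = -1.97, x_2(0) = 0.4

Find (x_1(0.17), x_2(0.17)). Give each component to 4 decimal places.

Heun on (x_1,x_2): k1 = f(s_n, state_n); k2 = f(s_n + h, state_n + h·k1); state_{n+1} = state_n + (h/2)·(k1 + k2).
0.000000: (-1.970000, 0.400000)
  k1 = (0.400000, 4.629500)
  predictor → (-1.902000, 1.187015)
  k2 = (1.187015, 4.469700)
  → (-1.835104, 1.173432)
(x_1(0.17), x_2(0.17)) ≈ (-1.8351, 1.1734)

-1.8351, 1.1734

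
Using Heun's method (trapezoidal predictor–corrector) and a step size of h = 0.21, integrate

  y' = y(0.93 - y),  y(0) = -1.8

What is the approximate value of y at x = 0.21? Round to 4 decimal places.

-3.4346

Heun: k1 = f(x_n, y_n); k2 = f(x_n + h, y_n + h·k1); y_{n+1} = y_n + (h/2)·(k1 + k2).
x=0.000000, y=-1.800000:
  k1 = f(0.000000, -1.800000) = -4.914000
  k2 = f(0.210000, -2.831940) = -10.653588
  y ← -1.800000 + (0.21/2)·(-4.914000 + (-10.653588)) = -3.434597
y(0.21) ≈ -3.4346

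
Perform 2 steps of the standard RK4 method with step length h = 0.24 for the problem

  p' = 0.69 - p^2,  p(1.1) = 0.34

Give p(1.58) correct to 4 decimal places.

RK4: k1 = f(t_n, p_n); k2 = f(t_n + h/2, p_n + (h/2)·k1); k3 = f(t_n + h/2, p_n + (h/2)·k2); k4 = f(t_n + h, p_n + h·k3); p_{n+1} = p_n + (h/6)·(k1 + 2k2 + 2k3 + k4).
t=1.100000, p=0.340000:
  k1 = f(1.100000, 0.340000) = 0.574400
  k2 = f(1.220000, 0.408928) = 0.522778
  k3 = f(1.220000, 0.402733) = 0.527806
  k4 = f(1.340000, 0.466673) = 0.472216
  p ← 0.340000 + (0.24/6)·(k1 + 2k2 + 2k3 + k4) = 0.465911
t=1.340000, p=0.465911:
  k1 = f(1.340000, 0.465911) = 0.472927
  k2 = f(1.460000, 0.522663) = 0.416824
  k3 = f(1.460000, 0.515930) = 0.423816
  k4 = f(1.580000, 0.567627) = 0.367799
  p ← 0.465911 + (0.24/6)·(k1 + 2k2 + 2k3 + k4) = 0.566792
p(1.58) ≈ 0.5668

0.5668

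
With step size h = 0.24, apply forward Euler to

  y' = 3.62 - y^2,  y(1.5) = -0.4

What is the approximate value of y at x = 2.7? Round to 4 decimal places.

1.9008

Euler: y_{n+1} = y_n + h·f(x_n, y_n).
x=1.500000, y=-0.400000: f=3.460000 → y ← -0.400000 + 0.24·3.460000 = 0.430400
x=1.740000, y=0.430400: f=3.434756 → y ← 0.430400 + 0.24·3.434756 = 1.254741
x=1.980000, y=1.254741: f=2.045624 → y ← 1.254741 + 0.24·2.045624 = 1.745691
x=2.220000, y=1.745691: f=0.572562 → y ← 1.745691 + 0.24·0.572562 = 1.883106
x=2.460000, y=1.883106: f=0.073911 → y ← 1.883106 + 0.24·0.073911 = 1.900845
y(2.7) ≈ 1.9008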